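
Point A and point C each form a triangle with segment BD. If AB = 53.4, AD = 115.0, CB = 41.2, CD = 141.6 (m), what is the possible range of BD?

100.4 < BD < 168.4

From triangle ABD: |53.4 − 115.0| < BD < 53.4 + 115.0, i.e. 61.6 < BD < 168.4.
From triangle CBD: 100.4 < BD < 182.8.
Both must hold, so BD lies in the intersection.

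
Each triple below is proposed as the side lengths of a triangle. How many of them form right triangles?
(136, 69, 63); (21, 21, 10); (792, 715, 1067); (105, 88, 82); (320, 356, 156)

2

(136,69,63): 63+69 ≤ 136, not a triangle
(21,21,10): 10²+21² = 541 > 441 = 21² → acute
(792,715,1067): 715²+792² = 1138489 = 1067² → right
(105,88,82): 82²+88² = 14468 > 11025 = 105² → acute
(320,356,156): 156²+320² = 126736 = 356² → right
2 of the 5 are right.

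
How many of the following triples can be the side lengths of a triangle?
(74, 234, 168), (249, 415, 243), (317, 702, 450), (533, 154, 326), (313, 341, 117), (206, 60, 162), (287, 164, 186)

6

(74,168,234): 74+168 > 234 → valid
(243,249,415): 243+249 > 415 → valid
(317,450,702): 317+450 > 702 → valid
(154,326,533): 154+326 ≤ 533 → not valid
(117,313,341): 117+313 > 341 → valid
(60,162,206): 60+162 > 206 → valid
(164,186,287): 164+186 > 287 → valid
6 of the 7 triples form a triangle.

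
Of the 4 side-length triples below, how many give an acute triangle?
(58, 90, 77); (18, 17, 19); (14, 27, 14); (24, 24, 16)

(58,90,77): 58²+77² = 9293 > 8100 = 90² → acute
(18,17,19): 17²+18² = 613 > 361 = 19² → acute
(14,27,14): 14²+14² = 392 < 729 = 27² → obtuse
(24,24,16): 16²+24² = 832 > 576 = 24² → acute
3 of the 4 are acute.

3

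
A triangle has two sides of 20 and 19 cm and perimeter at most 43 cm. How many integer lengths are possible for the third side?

3

Triangle inequality: 1 < x < 39. Perimeter ≤ 43 gives x ≤ 43 − 20 − 19 = 4.
So 1 < x ≤ 4; integers 2 through 4: 3 values.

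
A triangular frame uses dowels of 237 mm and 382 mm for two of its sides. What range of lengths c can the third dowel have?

145 < c < 619

By the triangle inequality, c must be less than 237 + 382 = 619 and greater than |237 − 382| = 145.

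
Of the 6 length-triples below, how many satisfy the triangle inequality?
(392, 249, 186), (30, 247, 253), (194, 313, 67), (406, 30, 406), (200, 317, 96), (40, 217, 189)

(186,249,392): 186+249 > 392 → valid
(30,247,253): 30+247 > 253 → valid
(67,194,313): 67+194 ≤ 313 → not valid
(30,406,406): 30+406 > 406 → valid
(96,200,317): 96+200 ≤ 317 → not valid
(40,189,217): 40+189 > 217 → valid
4 of the 6 triples form a triangle.

4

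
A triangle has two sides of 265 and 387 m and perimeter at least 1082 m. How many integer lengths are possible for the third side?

222

Triangle inequality: 122 < x < 652. Perimeter ≥ 1082 gives x ≥ 1082 − 265 − 387 = 430.
So 430 ≤ x < 652; integers 430 through 651: 222 values.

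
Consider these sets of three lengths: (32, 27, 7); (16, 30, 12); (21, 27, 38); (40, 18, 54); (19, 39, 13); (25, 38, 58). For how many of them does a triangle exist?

4

(7,27,32): 7+27 > 32 → valid
(12,16,30): 12+16 ≤ 30 → not valid
(21,27,38): 21+27 > 38 → valid
(18,40,54): 18+40 > 54 → valid
(13,19,39): 13+19 ≤ 39 → not valid
(25,38,58): 25+38 > 58 → valid
4 of the 6 triples form a triangle.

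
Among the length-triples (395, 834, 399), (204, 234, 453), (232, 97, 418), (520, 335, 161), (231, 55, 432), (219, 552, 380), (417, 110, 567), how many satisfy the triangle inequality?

1

(395,399,834): 395+399 ≤ 834 → not valid
(204,234,453): 204+234 ≤ 453 → not valid
(97,232,418): 97+232 ≤ 418 → not valid
(161,335,520): 161+335 ≤ 520 → not valid
(55,231,432): 55+231 ≤ 432 → not valid
(219,380,552): 219+380 > 552 → valid
(110,417,567): 110+417 ≤ 567 → not valid
1 of the 7 triples forms a triangle.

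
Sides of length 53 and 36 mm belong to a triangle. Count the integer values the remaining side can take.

71

The third side lies in the open interval (17, 89).
Integers from 18 to 88 inclusive: 88 − 18 + 1 = 71.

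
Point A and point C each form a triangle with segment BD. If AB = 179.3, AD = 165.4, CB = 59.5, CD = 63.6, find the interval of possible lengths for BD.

13.9 < BD < 123.1

From triangle ABD: |179.3 − 165.4| < BD < 179.3 + 165.4, i.e. 13.9 < BD < 344.7.
From triangle CBD: 4.1 < BD < 123.1.
Both must hold, so BD lies in the intersection.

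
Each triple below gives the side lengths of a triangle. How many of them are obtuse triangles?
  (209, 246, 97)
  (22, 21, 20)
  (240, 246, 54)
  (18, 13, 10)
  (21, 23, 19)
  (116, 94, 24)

(209,246,97): 97²+209² = 53090 < 60516 = 246² → obtuse
(22,21,20): 20²+21² = 841 > 484 = 22² → acute
(240,246,54): 54²+240² = 60516 = 246² → right
(18,13,10): 10²+13² = 269 < 324 = 18² → obtuse
(21,23,19): 19²+21² = 802 > 529 = 23² → acute
(116,94,24): 24²+94² = 9412 < 13456 = 116² → obtuse
3 of the 6 are obtuse.

3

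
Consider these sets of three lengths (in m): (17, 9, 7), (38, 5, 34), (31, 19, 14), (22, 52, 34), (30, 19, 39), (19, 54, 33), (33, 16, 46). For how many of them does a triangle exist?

(7,9,17): 7+9 ≤ 17 → not valid
(5,34,38): 5+34 > 38 → valid
(14,19,31): 14+19 > 31 → valid
(22,34,52): 22+34 > 52 → valid
(19,30,39): 19+30 > 39 → valid
(19,33,54): 19+33 ≤ 54 → not valid
(16,33,46): 16+33 > 46 → valid
5 of the 7 triples form a triangle.

5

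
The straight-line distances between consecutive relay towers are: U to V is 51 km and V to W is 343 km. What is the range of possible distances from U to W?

292 ≤ UW ≤ 394 km

By the triangle inequality, |51 − 343| ≤ UW ≤ 51 + 343.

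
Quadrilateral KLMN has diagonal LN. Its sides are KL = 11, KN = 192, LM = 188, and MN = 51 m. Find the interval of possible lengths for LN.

181 < LN < 203

From triangle KLN: |11 − 192| < LN < 11 + 192, i.e. 181 < LN < 203.
From triangle MLN: 137 < LN < 239.
Both must hold, so LN lies in the intersection.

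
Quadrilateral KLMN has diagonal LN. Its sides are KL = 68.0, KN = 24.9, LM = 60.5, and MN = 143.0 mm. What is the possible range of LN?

From triangle KLN: |68.0 − 24.9| < LN < 68.0 + 24.9, i.e. 43.1 < LN < 92.9.
From triangle MLN: 82.5 < LN < 203.5.
Both must hold, so LN lies in the intersection.

82.5 < LN < 92.9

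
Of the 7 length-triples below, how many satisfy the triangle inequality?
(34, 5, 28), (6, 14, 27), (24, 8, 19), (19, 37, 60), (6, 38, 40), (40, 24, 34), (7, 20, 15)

(5,28,34): 5+28 ≤ 34 → not valid
(6,14,27): 6+14 ≤ 27 → not valid
(8,19,24): 8+19 > 24 → valid
(19,37,60): 19+37 ≤ 60 → not valid
(6,38,40): 6+38 > 40 → valid
(24,34,40): 24+34 > 40 → valid
(7,15,20): 7+15 > 20 → valid
4 of the 7 triples form a triangle.

4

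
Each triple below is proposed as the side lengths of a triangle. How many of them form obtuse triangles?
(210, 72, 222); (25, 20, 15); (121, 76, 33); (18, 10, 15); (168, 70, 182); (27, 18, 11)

(210,72,222): 72²+210² = 49284 = 222² → right
(25,20,15): 15²+20² = 625 = 25² → right
(121,76,33): 33+76 ≤ 121, not a triangle
(18,10,15): 10²+15² = 325 > 324 = 18² → acute
(168,70,182): 70²+168² = 33124 = 182² → right
(27,18,11): 11²+18² = 445 < 729 = 27² → obtuse
1 of the 6 is obtuse.

1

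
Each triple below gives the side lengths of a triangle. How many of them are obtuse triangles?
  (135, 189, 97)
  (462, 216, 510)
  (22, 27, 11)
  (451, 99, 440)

2

(135,189,97): 97²+135² = 27634 < 35721 = 189² → obtuse
(462,216,510): 216²+462² = 260100 = 510² → right
(22,27,11): 11²+22² = 605 < 729 = 27² → obtuse
(451,99,440): 99²+440² = 203401 = 451² → right
2 of the 4 are obtuse.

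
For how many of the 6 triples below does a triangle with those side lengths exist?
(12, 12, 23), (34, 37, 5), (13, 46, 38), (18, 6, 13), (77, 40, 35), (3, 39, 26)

(12,12,23): 12+12 > 23 → valid
(5,34,37): 5+34 > 37 → valid
(13,38,46): 13+38 > 46 → valid
(6,13,18): 6+13 > 18 → valid
(35,40,77): 35+40 ≤ 77 → not valid
(3,26,39): 3+26 ≤ 39 → not valid
4 of the 6 triples form a triangle.

4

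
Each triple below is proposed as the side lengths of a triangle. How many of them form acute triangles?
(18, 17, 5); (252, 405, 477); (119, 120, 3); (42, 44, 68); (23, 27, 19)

(18,17,5): 5²+17² = 314 < 324 = 18² → obtuse
(252,405,477): 252²+405² = 227529 = 477² → right
(119,120,3): 3²+119² = 14170 < 14400 = 120² → obtuse
(42,44,68): 42²+44² = 3700 < 4624 = 68² → obtuse
(23,27,19): 19²+23² = 890 > 729 = 27² → acute
1 of the 5 is acute.

1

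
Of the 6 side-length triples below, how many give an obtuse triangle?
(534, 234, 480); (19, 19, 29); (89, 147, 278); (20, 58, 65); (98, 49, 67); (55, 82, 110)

4

(534,234,480): 234²+480² = 285156 = 534² → right
(19,19,29): 19²+19² = 722 < 841 = 29² → obtuse
(89,147,278): 89+147 ≤ 278, not a triangle
(20,58,65): 20²+58² = 3764 < 4225 = 65² → obtuse
(98,49,67): 49²+67² = 6890 < 9604 = 98² → obtuse
(55,82,110): 55²+82² = 9749 < 12100 = 110² → obtuse
4 of the 6 are obtuse.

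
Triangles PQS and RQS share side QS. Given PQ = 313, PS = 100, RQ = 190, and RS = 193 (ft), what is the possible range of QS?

213 < QS < 383

From triangle PQS: |313 − 100| < QS < 313 + 100, i.e. 213 < QS < 413.
From triangle RQS: 3 < QS < 383.
Both must hold, so QS lies in the intersection.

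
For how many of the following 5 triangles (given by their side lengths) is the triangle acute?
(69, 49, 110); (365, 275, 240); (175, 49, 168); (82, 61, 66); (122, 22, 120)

(69,49,110): 49²+69² = 7162 < 12100 = 110² → obtuse
(365,275,240): 240²+275² = 133225 = 365² → right
(175,49,168): 49²+168² = 30625 = 175² → right
(82,61,66): 61²+66² = 8077 > 6724 = 82² → acute
(122,22,120): 22²+120² = 14884 = 122² → right
1 of the 5 is acute.

1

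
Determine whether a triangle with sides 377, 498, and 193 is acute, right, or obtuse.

Compare the square of the longest side to the sum of squares of the other two: 193² + 377² = 179378 < 248004 = 498².

obtuse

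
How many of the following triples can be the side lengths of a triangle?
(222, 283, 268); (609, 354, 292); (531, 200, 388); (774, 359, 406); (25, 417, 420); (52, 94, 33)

4

(222,268,283): 222+268 > 283 → valid
(292,354,609): 292+354 > 609 → valid
(200,388,531): 200+388 > 531 → valid
(359,406,774): 359+406 ≤ 774 → not valid
(25,417,420): 25+417 > 420 → valid
(33,52,94): 33+52 ≤ 94 → not valid
4 of the 6 triples form a triangle.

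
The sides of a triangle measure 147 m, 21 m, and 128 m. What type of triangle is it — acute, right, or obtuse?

Compare the square of the longest side to the sum of squares of the other two: 21² + 128² = 16825 < 21609 = 147².

obtuse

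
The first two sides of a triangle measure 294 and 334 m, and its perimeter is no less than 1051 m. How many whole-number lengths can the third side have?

205

Triangle inequality: 40 < x < 628. Perimeter ≥ 1051 gives x ≥ 1051 − 294 − 334 = 423.
So 423 ≤ x < 628; integers 423 through 627: 205 values.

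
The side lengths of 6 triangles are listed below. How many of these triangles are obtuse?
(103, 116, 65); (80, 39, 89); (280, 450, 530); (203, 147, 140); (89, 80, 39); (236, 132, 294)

(103,116,65): 65²+103² = 14834 > 13456 = 116² → acute
(80,39,89): 39²+80² = 7921 = 89² → right
(280,450,530): 280²+450² = 280900 = 530² → right
(203,147,140): 140²+147² = 41209 = 203² → right
(89,80,39): 39²+80² = 7921 = 89² → right
(236,132,294): 132²+236² = 73120 < 86436 = 294² → obtuse
1 of the 6 is obtuse.

1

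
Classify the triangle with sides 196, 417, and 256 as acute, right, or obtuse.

obtuse

Compare the square of the longest side to the sum of squares of the other two: 196² + 256² = 103952 < 173889 = 417².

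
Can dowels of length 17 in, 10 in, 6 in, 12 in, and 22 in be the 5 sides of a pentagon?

Yes

A pentagon exists iff every side is shorter than the sum of the others — equivalently, the longest side is less than the sum of the rest.
Longest side 22 < 45 (sum of the remaining 4), so yes.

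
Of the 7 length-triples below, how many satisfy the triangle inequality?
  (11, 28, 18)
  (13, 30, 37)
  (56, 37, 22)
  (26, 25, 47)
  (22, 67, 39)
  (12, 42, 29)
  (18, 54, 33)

(11,18,28): 11+18 > 28 → valid
(13,30,37): 13+30 > 37 → valid
(22,37,56): 22+37 > 56 → valid
(25,26,47): 25+26 > 47 → valid
(22,39,67): 22+39 ≤ 67 → not valid
(12,29,42): 12+29 ≤ 42 → not valid
(18,33,54): 18+33 ≤ 54 → not valid
4 of the 7 triples form a triangle.

4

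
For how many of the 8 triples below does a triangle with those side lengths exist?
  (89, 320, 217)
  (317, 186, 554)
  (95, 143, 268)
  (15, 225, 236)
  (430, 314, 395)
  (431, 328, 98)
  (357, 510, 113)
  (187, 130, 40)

2

(89,217,320): 89+217 ≤ 320 → not valid
(186,317,554): 186+317 ≤ 554 → not valid
(95,143,268): 95+143 ≤ 268 → not valid
(15,225,236): 15+225 > 236 → valid
(314,395,430): 314+395 > 430 → valid
(98,328,431): 98+328 ≤ 431 → not valid
(113,357,510): 113+357 ≤ 510 → not valid
(40,130,187): 40+130 ≤ 187 → not valid
2 of the 8 triples form a triangle.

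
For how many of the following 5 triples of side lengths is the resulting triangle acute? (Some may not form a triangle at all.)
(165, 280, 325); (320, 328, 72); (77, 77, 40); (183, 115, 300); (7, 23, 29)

(165,280,325): 165²+280² = 105625 = 325² → right
(320,328,72): 72²+320² = 107584 = 328² → right
(77,77,40): 40²+77² = 7529 > 5929 = 77² → acute
(183,115,300): 115+183 ≤ 300, not a triangle
(7,23,29): 7²+23² = 578 < 841 = 29² → obtuse
1 of the 5 is acute.

1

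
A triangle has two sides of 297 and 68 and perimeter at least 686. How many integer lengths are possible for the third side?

44

Triangle inequality: 229 < x < 365. Perimeter ≥ 686 gives x ≥ 686 − 297 − 68 = 321.
So 321 ≤ x < 365; integers 321 through 364: 44 values.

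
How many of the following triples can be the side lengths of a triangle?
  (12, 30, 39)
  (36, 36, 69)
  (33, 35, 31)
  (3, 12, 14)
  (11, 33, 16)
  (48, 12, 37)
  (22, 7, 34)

5

(12,30,39): 12+30 > 39 → valid
(36,36,69): 36+36 > 69 → valid
(31,33,35): 31+33 > 35 → valid
(3,12,14): 3+12 > 14 → valid
(11,16,33): 11+16 ≤ 33 → not valid
(12,37,48): 12+37 > 48 → valid
(7,22,34): 7+22 ≤ 34 → not valid
5 of the 7 triples form a triangle.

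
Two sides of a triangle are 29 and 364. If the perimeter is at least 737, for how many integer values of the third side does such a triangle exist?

49

Triangle inequality: 335 < x < 393. Perimeter ≥ 737 gives x ≥ 737 − 29 − 364 = 344.
So 344 ≤ x < 393; integers 344 through 392: 49 values.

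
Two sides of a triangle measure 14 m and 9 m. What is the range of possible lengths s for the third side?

5 < s < 23

By the triangle inequality, s must be less than 14 + 9 = 23 and greater than |14 − 9| = 5.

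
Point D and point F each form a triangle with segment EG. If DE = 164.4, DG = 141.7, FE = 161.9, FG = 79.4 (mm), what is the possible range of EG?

82.5 < EG < 241.3

From triangle DEG: |164.4 − 141.7| < EG < 164.4 + 141.7, i.e. 22.7 < EG < 306.1.
From triangle FEG: 82.5 < EG < 241.3.
Both must hold, so EG lies in the intersection.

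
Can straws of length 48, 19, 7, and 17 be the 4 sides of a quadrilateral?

No

For a quadrilateral, each side must be shorter than the sum of the others.
Here the longest side is 48, but the remaining 3 sides sum to only 43.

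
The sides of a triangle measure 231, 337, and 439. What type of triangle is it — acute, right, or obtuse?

obtuse

Compare the square of the longest side to the sum of squares of the other two: 231² + 337² = 166930 < 192721 = 439².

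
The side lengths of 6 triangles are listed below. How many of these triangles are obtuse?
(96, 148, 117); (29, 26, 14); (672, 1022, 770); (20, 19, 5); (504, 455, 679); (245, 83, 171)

(96,148,117): 96²+117² = 22905 > 21904 = 148² → acute
(29,26,14): 14²+26² = 872 > 841 = 29² → acute
(672,1022,770): 672²+770² = 1044484 = 1022² → right
(20,19,5): 5²+19² = 386 < 400 = 20² → obtuse
(504,455,679): 455²+504² = 461041 = 679² → right
(245,83,171): 83²+171² = 36130 < 60025 = 245² → obtuse
2 of the 6 are obtuse.

2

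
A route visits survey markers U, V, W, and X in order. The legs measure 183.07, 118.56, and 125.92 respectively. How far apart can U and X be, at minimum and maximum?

0 ≤ UX ≤ 427.55

The maximum is all hops collinear in one direction: 183.07 + 118.56 + 125.92 = 427.55.
The longest hop is 183.07; the others sum to 244.48. Since 183.07 ≤ 244.48, the path can fold back on itself completely, so the minimum distance is 0.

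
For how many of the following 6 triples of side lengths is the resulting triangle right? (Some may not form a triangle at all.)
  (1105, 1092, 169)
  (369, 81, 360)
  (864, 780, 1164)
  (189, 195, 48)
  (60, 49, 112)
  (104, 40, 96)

(1105,1092,169): 169²+1092² = 1221025 = 1105² → right
(369,81,360): 81²+360² = 136161 = 369² → right
(864,780,1164): 780²+864² = 1354896 = 1164² → right
(189,195,48): 48²+189² = 38025 = 195² → right
(60,49,112): 49+60 ≤ 112, not a triangle
(104,40,96): 40²+96² = 10816 = 104² → right
5 of the 6 are right.

5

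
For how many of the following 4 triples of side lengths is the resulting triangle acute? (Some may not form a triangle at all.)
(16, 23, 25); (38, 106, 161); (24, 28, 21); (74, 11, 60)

(16,23,25): 16²+23² = 785 > 625 = 25² → acute
(38,106,161): 38+106 ≤ 161, not a triangle
(24,28,21): 21²+24² = 1017 > 784 = 28² → acute
(74,11,60): 11+60 ≤ 74, not a triangle
2 of the 4 are acute.

2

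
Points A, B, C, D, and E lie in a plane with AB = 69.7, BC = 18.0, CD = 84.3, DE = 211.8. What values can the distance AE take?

The maximum is all hops collinear in one direction: 69.7 + 18.0 + 84.3 + 211.8 = 383.8.
The longest hop is 211.8; the others sum to 172.0. Folding the others back against it leaves at least 211.8 − 172.0 = 39.8.

39.8 ≤ AE ≤ 383.8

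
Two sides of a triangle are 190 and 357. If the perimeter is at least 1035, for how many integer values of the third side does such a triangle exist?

59

Triangle inequality: 167 < x < 547. Perimeter ≥ 1035 gives x ≥ 1035 − 190 − 357 = 488.
So 488 ≤ x < 547; integers 488 through 546: 59 values.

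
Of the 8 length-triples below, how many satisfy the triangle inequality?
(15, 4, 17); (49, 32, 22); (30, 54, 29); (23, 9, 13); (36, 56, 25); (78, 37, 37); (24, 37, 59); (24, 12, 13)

6

(4,15,17): 4+15 > 17 → valid
(22,32,49): 22+32 > 49 → valid
(29,30,54): 29+30 > 54 → valid
(9,13,23): 9+13 ≤ 23 → not valid
(25,36,56): 25+36 > 56 → valid
(37,37,78): 37+37 ≤ 78 → not valid
(24,37,59): 24+37 > 59 → valid
(12,13,24): 12+13 > 24 → valid
6 of the 8 triples form a triangle.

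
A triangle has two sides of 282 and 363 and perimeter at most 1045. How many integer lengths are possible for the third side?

Triangle inequality: 81 < x < 645. Perimeter ≤ 1045 gives x ≤ 1045 − 282 − 363 = 400.
So 81 < x ≤ 400; integers 82 through 400: 319 values.

319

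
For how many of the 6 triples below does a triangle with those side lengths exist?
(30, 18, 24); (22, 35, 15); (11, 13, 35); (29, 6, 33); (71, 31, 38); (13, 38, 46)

4

(18,24,30): 18+24 > 30 → valid
(15,22,35): 15+22 > 35 → valid
(11,13,35): 11+13 ≤ 35 → not valid
(6,29,33): 6+29 > 33 → valid
(31,38,71): 31+38 ≤ 71 → not valid
(13,38,46): 13+38 > 46 → valid
4 of the 6 triples form a triangle.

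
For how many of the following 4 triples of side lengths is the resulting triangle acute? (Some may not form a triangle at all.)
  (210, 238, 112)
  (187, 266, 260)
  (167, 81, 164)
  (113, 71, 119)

3

(210,238,112): 112²+210² = 56644 = 238² → right
(187,266,260): 187²+260² = 102569 > 70756 = 266² → acute
(167,81,164): 81²+164² = 33457 > 27889 = 167² → acute
(113,71,119): 71²+113² = 17810 > 14161 = 119² → acute
3 of the 4 are acute.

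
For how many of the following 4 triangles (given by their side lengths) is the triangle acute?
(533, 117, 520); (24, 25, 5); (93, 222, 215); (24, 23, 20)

2

(533,117,520): 117²+520² = 284089 = 533² → right
(24,25,5): 5²+24² = 601 < 625 = 25² → obtuse
(93,222,215): 93²+215² = 54874 > 49284 = 222² → acute
(24,23,20): 20²+23² = 929 > 576 = 24² → acute
2 of the 4 are acute.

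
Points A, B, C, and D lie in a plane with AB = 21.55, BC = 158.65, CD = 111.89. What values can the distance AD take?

The maximum is all hops collinear in one direction: 21.55 + 158.65 + 111.89 = 292.09.
The longest hop is 158.65; the others sum to 133.44. Folding the others back against it leaves at least 158.65 − 133.44 = 25.21.

25.21 ≤ AD ≤ 292.09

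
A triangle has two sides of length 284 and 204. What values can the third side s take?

By the triangle inequality, s must be less than 284 + 204 = 488 and greater than |284 − 204| = 80.

80 < s < 488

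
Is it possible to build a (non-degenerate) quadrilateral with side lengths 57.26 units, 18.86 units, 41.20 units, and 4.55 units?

A quadrilateral exists iff every side is shorter than the sum of the others — equivalently, the longest side is less than the sum of the rest.
Longest side 57.26 < 64.61 (sum of the remaining 3), so yes.

Yes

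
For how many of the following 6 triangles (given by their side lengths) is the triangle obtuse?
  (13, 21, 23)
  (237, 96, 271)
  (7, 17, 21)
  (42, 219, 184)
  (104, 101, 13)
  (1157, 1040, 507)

(13,21,23): 13²+21² = 610 > 529 = 23² → acute
(237,96,271): 96²+237² = 65385 < 73441 = 271² → obtuse
(7,17,21): 7²+17² = 338 < 441 = 21² → obtuse
(42,219,184): 42²+184² = 35620 < 47961 = 219² → obtuse
(104,101,13): 13²+101² = 10370 < 10816 = 104² → obtuse
(1157,1040,507): 507²+1040² = 1338649 = 1157² → right
4 of the 6 are obtuse.

4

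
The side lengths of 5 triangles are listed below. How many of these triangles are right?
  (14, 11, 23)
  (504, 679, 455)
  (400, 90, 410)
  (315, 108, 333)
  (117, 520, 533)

4

(14,11,23): 11²+14² = 317 < 529 = 23² → obtuse
(504,679,455): 455²+504² = 461041 = 679² → right
(400,90,410): 90²+400² = 168100 = 410² → right
(315,108,333): 108²+315² = 110889 = 333² → right
(117,520,533): 117²+520² = 284089 = 533² → right
4 of the 5 are right.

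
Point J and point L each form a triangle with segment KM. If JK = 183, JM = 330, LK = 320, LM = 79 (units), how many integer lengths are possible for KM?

157

From triangle JKM: 147 < KM < 513.
From triangle LKM: 241 < KM < 399.
Intersection: 241 < KM < 399, so integers 242 through 398: 157 values.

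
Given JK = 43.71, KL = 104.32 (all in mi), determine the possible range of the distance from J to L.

By the triangle inequality, |43.71 − 104.32| ≤ JL ≤ 43.71 + 104.32.

60.61 ≤ JL ≤ 148.03 mi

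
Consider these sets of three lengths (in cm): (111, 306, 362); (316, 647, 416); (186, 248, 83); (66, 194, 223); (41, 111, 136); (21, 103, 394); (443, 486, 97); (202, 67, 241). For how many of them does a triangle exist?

7

(111,306,362): 111+306 > 362 → valid
(316,416,647): 316+416 > 647 → valid
(83,186,248): 83+186 > 248 → valid
(66,194,223): 66+194 > 223 → valid
(41,111,136): 41+111 > 136 → valid
(21,103,394): 21+103 ≤ 394 → not valid
(97,443,486): 97+443 > 486 → valid
(67,202,241): 67+202 > 241 → valid
7 of the 8 triples form a triangle.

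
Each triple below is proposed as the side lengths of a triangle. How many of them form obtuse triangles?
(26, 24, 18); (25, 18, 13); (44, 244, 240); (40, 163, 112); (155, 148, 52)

(26,24,18): 18²+24² = 900 > 676 = 26² → acute
(25,18,13): 13²+18² = 493 < 625 = 25² → obtuse
(44,244,240): 44²+240² = 59536 = 244² → right
(40,163,112): 40+112 ≤ 163, not a triangle
(155,148,52): 52²+148² = 24608 > 24025 = 155² → acute
1 of the 5 is obtuse.

1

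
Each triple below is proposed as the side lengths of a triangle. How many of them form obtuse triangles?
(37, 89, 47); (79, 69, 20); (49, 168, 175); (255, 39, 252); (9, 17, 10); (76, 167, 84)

2

(37,89,47): 37+47 ≤ 89, not a triangle
(79,69,20): 20²+69² = 5161 < 6241 = 79² → obtuse
(49,168,175): 49²+168² = 30625 = 175² → right
(255,39,252): 39²+252² = 65025 = 255² → right
(9,17,10): 9²+10² = 181 < 289 = 17² → obtuse
(76,167,84): 76+84 ≤ 167, not a triangle
2 of the 6 are obtuse.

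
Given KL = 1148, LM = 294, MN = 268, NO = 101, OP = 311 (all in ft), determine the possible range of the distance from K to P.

174 ≤ KP ≤ 2122 ft

The maximum is all hops collinear in one direction: 1148 + 294 + 268 + 101 + 311 = 2122.
The longest hop is 1148; the others sum to 974. Folding the others back against it leaves at least 1148 − 974 = 174.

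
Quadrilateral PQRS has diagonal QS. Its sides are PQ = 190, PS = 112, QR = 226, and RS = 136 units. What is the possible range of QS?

From triangle PQS: |190 − 112| < QS < 190 + 112, i.e. 78 < QS < 302.
From triangle RQS: 90 < QS < 362.
Both must hold, so QS lies in the intersection.

90 < QS < 302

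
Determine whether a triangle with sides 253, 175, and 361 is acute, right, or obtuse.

obtuse

Compare the square of the longest side to the sum of squares of the other two: 175² + 253² = 94634 < 130321 = 361².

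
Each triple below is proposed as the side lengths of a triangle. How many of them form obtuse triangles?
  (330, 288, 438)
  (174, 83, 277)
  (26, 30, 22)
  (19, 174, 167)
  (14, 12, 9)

(330,288,438): 288²+330² = 191844 = 438² → right
(174,83,277): 83+174 ≤ 277, not a triangle
(26,30,22): 22²+26² = 1160 > 900 = 30² → acute
(19,174,167): 19²+167² = 28250 < 30276 = 174² → obtuse
(14,12,9): 9²+12² = 225 > 196 = 14² → acute
1 of the 5 is obtuse.

1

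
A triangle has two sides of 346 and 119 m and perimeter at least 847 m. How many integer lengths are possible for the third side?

83

Triangle inequality: 227 < x < 465. Perimeter ≥ 847 gives x ≥ 847 − 346 − 119 = 382.
So 382 ≤ x < 465; integers 382 through 464: 83 values.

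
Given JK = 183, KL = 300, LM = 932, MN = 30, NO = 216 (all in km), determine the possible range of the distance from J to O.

203 ≤ JO ≤ 1661 km

The maximum is all hops collinear in one direction: 183 + 300 + 932 + 30 + 216 = 1661.
The longest hop is 932; the others sum to 729. Folding the others back against it leaves at least 932 − 729 = 203.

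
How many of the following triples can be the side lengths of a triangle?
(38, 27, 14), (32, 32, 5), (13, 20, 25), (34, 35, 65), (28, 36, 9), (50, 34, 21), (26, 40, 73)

6

(14,27,38): 14+27 > 38 → valid
(5,32,32): 5+32 > 32 → valid
(13,20,25): 13+20 > 25 → valid
(34,35,65): 34+35 > 65 → valid
(9,28,36): 9+28 > 36 → valid
(21,34,50): 21+34 > 50 → valid
(26,40,73): 26+40 ≤ 73 → not valid
6 of the 7 triples form a triangle.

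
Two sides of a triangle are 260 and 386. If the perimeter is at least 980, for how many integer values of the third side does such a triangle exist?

312

Triangle inequality: 126 < x < 646. Perimeter ≥ 980 gives x ≥ 980 − 260 − 386 = 334.
So 334 ≤ x < 646; integers 334 through 645: 312 values.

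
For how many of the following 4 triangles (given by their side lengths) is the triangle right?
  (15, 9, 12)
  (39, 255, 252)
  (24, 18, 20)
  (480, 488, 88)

(15,9,12): 9²+12² = 225 = 15² → right
(39,255,252): 39²+252² = 65025 = 255² → right
(24,18,20): 18²+20² = 724 > 576 = 24² → acute
(480,488,88): 88²+480² = 238144 = 488² → right
3 of the 4 are right.

3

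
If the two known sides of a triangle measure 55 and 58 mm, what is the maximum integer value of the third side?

112

The third side must be strictly less than 55 + 58 = 113.
The largest integer below 113 is 112.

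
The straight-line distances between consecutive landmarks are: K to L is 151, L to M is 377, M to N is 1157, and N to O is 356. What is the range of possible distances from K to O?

273 ≤ KO ≤ 2041

The maximum is all hops collinear in one direction: 151 + 377 + 1157 + 356 = 2041.
The longest hop is 1157; the others sum to 884. Folding the others back against it leaves at least 1157 − 884 = 273.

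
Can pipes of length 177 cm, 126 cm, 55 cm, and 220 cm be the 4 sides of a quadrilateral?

A quadrilateral exists iff every side is shorter than the sum of the others — equivalently, the longest side is less than the sum of the rest.
Longest side 220 < 358 (sum of the remaining 3), so yes.

Yes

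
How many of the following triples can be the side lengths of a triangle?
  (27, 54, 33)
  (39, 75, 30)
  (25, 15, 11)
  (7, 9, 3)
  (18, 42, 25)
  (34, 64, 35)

(27,33,54): 27+33 > 54 → valid
(30,39,75): 30+39 ≤ 75 → not valid
(11,15,25): 11+15 > 25 → valid
(3,7,9): 3+7 > 9 → valid
(18,25,42): 18+25 > 42 → valid
(34,35,64): 34+35 > 64 → valid
5 of the 6 triples form a triangle.

5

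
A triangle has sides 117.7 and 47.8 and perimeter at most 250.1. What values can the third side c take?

69.9 < c ≤ 84.6

Triangle inequality alone gives 69.9 < c < 165.5.
The perimeter condition gives c ≤ 250.1 − 117.7 − 47.8 = 84.6.
Intersecting the two: 69.9 < c ≤ 84.6.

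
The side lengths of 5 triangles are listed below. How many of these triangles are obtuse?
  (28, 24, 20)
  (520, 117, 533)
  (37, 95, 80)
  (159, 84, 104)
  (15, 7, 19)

3

(28,24,20): 20²+24² = 976 > 784 = 28² → acute
(520,117,533): 117²+520² = 284089 = 533² → right
(37,95,80): 37²+80² = 7769 < 9025 = 95² → obtuse
(159,84,104): 84²+104² = 17872 < 25281 = 159² → obtuse
(15,7,19): 7²+15² = 274 < 361 = 19² → obtuse
3 of the 5 are obtuse.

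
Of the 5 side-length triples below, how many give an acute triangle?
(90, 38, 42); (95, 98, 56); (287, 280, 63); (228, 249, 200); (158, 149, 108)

3

(90,38,42): 38+42 ≤ 90, not a triangle
(95,98,56): 56²+95² = 12161 > 9604 = 98² → acute
(287,280,63): 63²+280² = 82369 = 287² → right
(228,249,200): 200²+228² = 91984 > 62001 = 249² → acute
(158,149,108): 108²+149² = 33865 > 24964 = 158² → acute
3 of the 5 are acute.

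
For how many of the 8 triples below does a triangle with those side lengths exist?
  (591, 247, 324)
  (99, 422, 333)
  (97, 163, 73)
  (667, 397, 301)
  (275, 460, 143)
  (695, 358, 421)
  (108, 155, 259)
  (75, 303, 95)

5

(247,324,591): 247+324 ≤ 591 → not valid
(99,333,422): 99+333 > 422 → valid
(73,97,163): 73+97 > 163 → valid
(301,397,667): 301+397 > 667 → valid
(143,275,460): 143+275 ≤ 460 → not valid
(358,421,695): 358+421 > 695 → valid
(108,155,259): 108+155 > 259 → valid
(75,95,303): 75+95 ≤ 303 → not valid
5 of the 8 triples form a triangle.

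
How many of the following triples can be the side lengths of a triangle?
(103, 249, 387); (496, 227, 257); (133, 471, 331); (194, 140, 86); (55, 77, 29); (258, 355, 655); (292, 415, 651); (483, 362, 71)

3

(103,249,387): 103+249 ≤ 387 → not valid
(227,257,496): 227+257 ≤ 496 → not valid
(133,331,471): 133+331 ≤ 471 → not valid
(86,140,194): 86+140 > 194 → valid
(29,55,77): 29+55 > 77 → valid
(258,355,655): 258+355 ≤ 655 → not valid
(292,415,651): 292+415 > 651 → valid
(71,362,483): 71+362 ≤ 483 → not valid
3 of the 8 triples form a triangle.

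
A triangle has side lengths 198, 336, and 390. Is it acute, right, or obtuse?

Compare the square of the longest side to the sum of squares of the other two: 198² + 336² = 152100 = 390².

right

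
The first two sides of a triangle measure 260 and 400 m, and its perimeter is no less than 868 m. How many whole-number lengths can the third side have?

Triangle inequality: 140 < x < 660. Perimeter ≥ 868 gives x ≥ 868 − 260 − 400 = 208.
So 208 ≤ x < 660; integers 208 through 659: 452 values.

452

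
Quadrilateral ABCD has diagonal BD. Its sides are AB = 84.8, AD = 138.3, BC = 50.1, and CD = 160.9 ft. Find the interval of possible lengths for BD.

From triangle ABD: |84.8 − 138.3| < BD < 84.8 + 138.3, i.e. 53.5 < BD < 223.1.
From triangle CBD: 110.8 < BD < 211.0.
Both must hold, so BD lies in the intersection.

110.8 < BD < 211.0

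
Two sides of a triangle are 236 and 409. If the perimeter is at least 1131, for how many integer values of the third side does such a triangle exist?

Triangle inequality: 173 < x < 645. Perimeter ≥ 1131 gives x ≥ 1131 − 236 − 409 = 486.
So 486 ≤ x < 645; integers 486 through 644: 159 values.

159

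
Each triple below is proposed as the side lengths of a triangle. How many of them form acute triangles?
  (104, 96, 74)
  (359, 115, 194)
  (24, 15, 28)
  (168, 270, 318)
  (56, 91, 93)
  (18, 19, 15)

4

(104,96,74): 74²+96² = 14692 > 10816 = 104² → acute
(359,115,194): 115+194 ≤ 359, not a triangle
(24,15,28): 15²+24² = 801 > 784 = 28² → acute
(168,270,318): 168²+270² = 101124 = 318² → right
(56,91,93): 56²+91² = 11417 > 8649 = 93² → acute
(18,19,15): 15²+18² = 549 > 361 = 19² → acute
4 of the 6 are acute.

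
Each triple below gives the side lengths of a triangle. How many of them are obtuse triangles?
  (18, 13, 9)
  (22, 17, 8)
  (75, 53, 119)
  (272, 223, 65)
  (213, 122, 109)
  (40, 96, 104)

5

(18,13,9): 9²+13² = 250 < 324 = 18² → obtuse
(22,17,8): 8²+17² = 353 < 484 = 22² → obtuse
(75,53,119): 53²+75² = 8434 < 14161 = 119² → obtuse
(272,223,65): 65²+223² = 53954 < 73984 = 272² → obtuse
(213,122,109): 109²+122² = 26765 < 45369 = 213² → obtuse
(40,96,104): 40²+96² = 10816 = 104² → right
5 of the 6 are obtuse.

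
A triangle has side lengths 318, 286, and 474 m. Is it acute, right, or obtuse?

Compare the square of the longest side to the sum of squares of the other two: 286² + 318² = 182920 < 224676 = 474².

obtuse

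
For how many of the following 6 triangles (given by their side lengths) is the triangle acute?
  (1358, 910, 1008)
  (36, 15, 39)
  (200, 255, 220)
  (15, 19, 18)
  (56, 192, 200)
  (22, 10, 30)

(1358,910,1008): 910²+1008² = 1844164 = 1358² → right
(36,15,39): 15²+36² = 1521 = 39² → right
(200,255,220): 200²+220² = 88400 > 65025 = 255² → acute
(15,19,18): 15²+18² = 549 > 361 = 19² → acute
(56,192,200): 56²+192² = 40000 = 200² → right
(22,10,30): 10²+22² = 584 < 900 = 30² → obtuse
2 of the 6 are acute.

2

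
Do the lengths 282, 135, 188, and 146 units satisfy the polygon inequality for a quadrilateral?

A quadrilateral exists iff every side is shorter than the sum of the others — equivalently, the longest side is less than the sum of the rest.
Longest side 282 < 469 (sum of the remaining 3), so yes.

Yes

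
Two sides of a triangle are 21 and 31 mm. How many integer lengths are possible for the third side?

The third side lies in the open interval (10, 52).
Integers from 11 to 51 inclusive: 51 − 11 + 1 = 41.

41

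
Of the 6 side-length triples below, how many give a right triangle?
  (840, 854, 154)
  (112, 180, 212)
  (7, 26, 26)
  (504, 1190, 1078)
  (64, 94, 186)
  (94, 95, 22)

3

(840,854,154): 154²+840² = 729316 = 854² → right
(112,180,212): 112²+180² = 44944 = 212² → right
(7,26,26): 7²+26² = 725 > 676 = 26² → acute
(504,1190,1078): 504²+1078² = 1416100 = 1190² → right
(64,94,186): 64+94 ≤ 186, not a triangle
(94,95,22): 22²+94² = 9320 > 9025 = 95² → acute
3 of the 6 are right.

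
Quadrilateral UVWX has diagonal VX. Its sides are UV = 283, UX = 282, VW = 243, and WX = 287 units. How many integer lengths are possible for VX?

From triangle UVX: 1 < VX < 565.
From triangle WVX: 44 < VX < 530.
Intersection: 44 < VX < 530, so integers 45 through 529: 485 values.

485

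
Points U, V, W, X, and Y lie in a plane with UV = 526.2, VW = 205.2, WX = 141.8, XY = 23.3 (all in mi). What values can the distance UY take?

The maximum is all hops collinear in one direction: 526.2 + 205.2 + 141.8 + 23.3 = 896.5.
The longest hop is 526.2; the others sum to 370.3. Folding the others back against it leaves at least 526.2 − 370.3 = 155.9.

155.9 ≤ UY ≤ 896.5 mi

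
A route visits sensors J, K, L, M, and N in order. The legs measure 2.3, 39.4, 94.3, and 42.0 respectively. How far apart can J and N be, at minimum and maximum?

The maximum is all hops collinear in one direction: 2.3 + 39.4 + 94.3 + 42.0 = 178.0.
The longest hop is 94.3; the others sum to 83.7. Folding the others back against it leaves at least 94.3 − 83.7 = 10.6.

10.6 ≤ JN ≤ 178.0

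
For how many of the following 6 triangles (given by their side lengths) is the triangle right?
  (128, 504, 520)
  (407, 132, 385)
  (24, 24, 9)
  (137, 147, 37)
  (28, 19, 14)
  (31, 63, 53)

2

(128,504,520): 128²+504² = 270400 = 520² → right
(407,132,385): 132²+385² = 165649 = 407² → right
(24,24,9): 9²+24² = 657 > 576 = 24² → acute
(137,147,37): 37²+137² = 20138 < 21609 = 147² → obtuse
(28,19,14): 14²+19² = 557 < 784 = 28² → obtuse
(31,63,53): 31²+53² = 3770 < 3969 = 63² → obtuse
2 of the 6 are right.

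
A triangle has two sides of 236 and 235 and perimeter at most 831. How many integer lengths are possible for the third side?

Triangle inequality: 1 < x < 471. Perimeter ≤ 831 gives x ≤ 831 − 236 − 235 = 360.
So 1 < x ≤ 360; integers 2 through 360: 359 values.

359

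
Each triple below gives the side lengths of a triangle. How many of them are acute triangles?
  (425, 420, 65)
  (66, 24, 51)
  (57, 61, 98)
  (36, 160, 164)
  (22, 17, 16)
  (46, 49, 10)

(425,420,65): 65²+420² = 180625 = 425² → right
(66,24,51): 24²+51² = 3177 < 4356 = 66² → obtuse
(57,61,98): 57²+61² = 6970 < 9604 = 98² → obtuse
(36,160,164): 36²+160² = 26896 = 164² → right
(22,17,16): 16²+17² = 545 > 484 = 22² → acute
(46,49,10): 10²+46² = 2216 < 2401 = 49² → obtuse
1 of the 6 is acute.

1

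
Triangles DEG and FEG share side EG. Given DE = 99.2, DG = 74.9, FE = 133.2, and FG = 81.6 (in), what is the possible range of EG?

51.6 < EG < 174.1

From triangle DEG: |99.2 − 74.9| < EG < 99.2 + 74.9, i.e. 24.3 < EG < 174.1.
From triangle FEG: 51.6 < EG < 214.8.
Both must hold, so EG lies in the intersection.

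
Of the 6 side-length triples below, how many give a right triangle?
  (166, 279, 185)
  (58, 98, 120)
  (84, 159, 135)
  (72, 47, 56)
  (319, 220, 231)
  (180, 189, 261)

3

(166,279,185): 166²+185² = 61781 < 77841 = 279² → obtuse
(58,98,120): 58²+98² = 12968 < 14400 = 120² → obtuse
(84,159,135): 84²+135² = 25281 = 159² → right
(72,47,56): 47²+56² = 5345 > 5184 = 72² → acute
(319,220,231): 220²+231² = 101761 = 319² → right
(180,189,261): 180²+189² = 68121 = 261² → right
3 of the 6 are right.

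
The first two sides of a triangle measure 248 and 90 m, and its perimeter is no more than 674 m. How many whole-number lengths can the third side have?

Triangle inequality: 158 < x < 338. Perimeter ≤ 674 gives x ≤ 674 − 248 − 90 = 336.
So 158 < x ≤ 336; integers 159 through 336: 178 values.

178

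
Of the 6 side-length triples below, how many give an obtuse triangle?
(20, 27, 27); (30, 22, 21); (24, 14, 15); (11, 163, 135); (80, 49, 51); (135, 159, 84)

2

(20,27,27): 20²+27² = 1129 > 729 = 27² → acute
(30,22,21): 21²+22² = 925 > 900 = 30² → acute
(24,14,15): 14²+15² = 421 < 576 = 24² → obtuse
(11,163,135): 11+135 ≤ 163, not a triangle
(80,49,51): 49²+51² = 5002 < 6400 = 80² → obtuse
(135,159,84): 84²+135² = 25281 = 159² → right
2 of the 6 are obtuse.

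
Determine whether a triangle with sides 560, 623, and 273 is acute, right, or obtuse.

right

Compare the square of the longest side to the sum of squares of the other two: 273² + 560² = 388129 = 623².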